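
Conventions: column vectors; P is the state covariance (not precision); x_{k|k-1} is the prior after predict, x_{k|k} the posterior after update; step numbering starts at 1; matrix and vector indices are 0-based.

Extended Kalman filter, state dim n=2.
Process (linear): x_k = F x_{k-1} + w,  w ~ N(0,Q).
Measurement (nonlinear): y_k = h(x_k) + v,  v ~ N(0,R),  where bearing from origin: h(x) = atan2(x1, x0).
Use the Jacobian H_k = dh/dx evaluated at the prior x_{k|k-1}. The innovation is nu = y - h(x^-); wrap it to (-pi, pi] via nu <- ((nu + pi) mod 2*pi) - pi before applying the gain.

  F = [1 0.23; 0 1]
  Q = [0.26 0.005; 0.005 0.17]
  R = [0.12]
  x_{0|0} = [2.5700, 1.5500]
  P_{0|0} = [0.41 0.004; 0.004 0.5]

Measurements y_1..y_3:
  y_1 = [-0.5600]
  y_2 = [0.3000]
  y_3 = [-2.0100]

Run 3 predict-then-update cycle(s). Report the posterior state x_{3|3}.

step 1: x^-=[2.9265, 1.5500]  P^-=[0.6983 0.1240; 0.1240 0.6700]  H_jac=[-0.1413 0.2668]  S=[0.1723]  K=[-0.3807; 0.9359]  nu=[-1.0471]  x^+=[3.3252, 0.5700]  P^+=[0.6733 0.1854; 0.1854 0.5191]
step 2: x^-=[3.4563, 0.5700]  P^-=[1.0461 0.3098; 0.3098 0.6891]  H_jac=[-0.0465 0.2817]  S=[0.1688]  K=[0.2290; 1.0644]  nu=[0.1365]  x^+=[3.4875, 0.7154]  P^+=[1.0372 0.2686; 0.2686 0.4978]
step 3: x^-=[3.6521, 0.7154]  P^-=[1.4471 0.3881; 0.3881 0.6678]  H_jac=[-0.0517 0.2637]  S=[0.1597]  K=[0.1728; 0.9770]  nu=[-2.2034]  x^+=[3.2713, -1.4374]  P^+=[1.4423 0.3612; 0.3612 0.5153]

x_post = [3.2713, -1.4374]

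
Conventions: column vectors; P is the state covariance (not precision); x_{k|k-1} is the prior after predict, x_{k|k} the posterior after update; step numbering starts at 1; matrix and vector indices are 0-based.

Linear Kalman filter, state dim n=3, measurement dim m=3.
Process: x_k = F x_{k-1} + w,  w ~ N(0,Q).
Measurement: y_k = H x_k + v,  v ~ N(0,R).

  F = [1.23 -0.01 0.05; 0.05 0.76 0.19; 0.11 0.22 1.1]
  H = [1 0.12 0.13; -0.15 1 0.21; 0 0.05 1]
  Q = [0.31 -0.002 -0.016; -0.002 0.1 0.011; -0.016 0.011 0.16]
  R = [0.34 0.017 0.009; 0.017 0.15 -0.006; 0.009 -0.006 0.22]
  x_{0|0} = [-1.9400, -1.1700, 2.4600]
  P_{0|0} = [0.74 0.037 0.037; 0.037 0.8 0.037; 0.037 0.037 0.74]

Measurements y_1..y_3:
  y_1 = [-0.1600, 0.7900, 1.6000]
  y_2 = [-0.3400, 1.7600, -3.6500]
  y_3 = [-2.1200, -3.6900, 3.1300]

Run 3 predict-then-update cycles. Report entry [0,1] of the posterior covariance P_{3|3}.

P_post[0,1] = 0.0205

step 1: x^-=[-2.2515, -0.5188, 2.2352]  P^-=[1.4351 0.0891 0.1833; 0.0891 0.6048 0.3423; 0.1833 0.3423 1.1317]  S=[1.8826 0.0808 0.3908; 0.0808 0.9425 0.5796; 0.3908 0.5796 1.3875]  K=[0.7926 -0.1438 -0.0278; 0.0914 0.7357 -0.0646; 0.0320 0.1073 0.7742]  nu=[1.8632, 0.5017, -0.6093]  x^+=[-0.8300, 0.0599, 1.8770]  P^+=[0.2630 0.0315 0.0003; 0.0315 0.1220 -0.0239; 0.0003 -0.0239 0.1712]
step 2: x^-=[-0.9276, 0.3606, 1.9866]  P^-=[0.7076 0.0435 0.0376; 0.0435 0.1728 0.0506; 0.0376 0.0506 0.3662]  S=[1.0780 -0.0007 0.1038; -0.0007 0.3607 0.1247; 0.1038 0.1247 0.5917]  K=[0.6675 -0.1438 -0.0196; 0.0676 0.4962 -0.0163; 0.0279 0.1339 0.5900]  nu=[0.2861, 0.8430, -5.6546]  x^+=[-0.7471, 0.8904, -1.2290]  P^+=[0.2214 0.0228 0.0014; 0.0228 0.0812 -0.0100; 0.0014 -0.0100 0.1298]
step 3: x^-=[-0.9892, 0.4058, -1.2382]  P^-=[0.6449 0.0335 0.0290; 0.0335 0.1510 0.0464; 0.0290 0.0464 0.3202]  S=[1.0095 -0.0072 0.0881; -0.0072 0.3372 0.1111; 0.0881 0.1111 0.5452]  K=[0.6470 -0.1497 -0.0178; 0.0610 0.4649 -0.0056; 0.0278 0.1407 0.5584]  nu=[-1.0185, -3.9842, 4.3479]  x^+=[-1.1292, -1.5330, 0.6007]  P^+=[0.2146 0.0205 0.0018; 0.0205 0.0754 -0.0072; 0.0018 -0.0072 0.1226]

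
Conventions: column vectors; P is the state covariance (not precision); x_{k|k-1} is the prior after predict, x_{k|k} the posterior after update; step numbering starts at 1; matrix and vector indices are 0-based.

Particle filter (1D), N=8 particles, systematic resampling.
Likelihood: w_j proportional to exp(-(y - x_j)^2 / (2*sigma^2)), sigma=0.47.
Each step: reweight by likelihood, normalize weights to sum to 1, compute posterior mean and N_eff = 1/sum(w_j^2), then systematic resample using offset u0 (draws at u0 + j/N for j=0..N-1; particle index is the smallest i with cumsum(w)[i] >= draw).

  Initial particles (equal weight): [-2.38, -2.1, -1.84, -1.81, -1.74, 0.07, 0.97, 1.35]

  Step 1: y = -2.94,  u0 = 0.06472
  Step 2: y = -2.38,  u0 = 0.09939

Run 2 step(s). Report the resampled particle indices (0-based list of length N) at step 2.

resampled_idx = [0, 1, 2, 3, 4, 4, 5, 7]

step 1: w=[0.5766, 0.2374, 0.0758, 0.0652, 0.0450, 0.0000, 0.0000, 0.0000]  mean=-2.2066  Neff=2.4948  idx=[0, 0, 0, 0, 0, 1, 2, 3]
step 2: w=[0.1463, 0.1463, 0.1463, 0.1463, 0.1463, 0.1225, 0.0756, 0.0701]  mean=-2.2649  Neff=7.5341  idx=[0, 1, 2, 3, 4, 4, 5, 7]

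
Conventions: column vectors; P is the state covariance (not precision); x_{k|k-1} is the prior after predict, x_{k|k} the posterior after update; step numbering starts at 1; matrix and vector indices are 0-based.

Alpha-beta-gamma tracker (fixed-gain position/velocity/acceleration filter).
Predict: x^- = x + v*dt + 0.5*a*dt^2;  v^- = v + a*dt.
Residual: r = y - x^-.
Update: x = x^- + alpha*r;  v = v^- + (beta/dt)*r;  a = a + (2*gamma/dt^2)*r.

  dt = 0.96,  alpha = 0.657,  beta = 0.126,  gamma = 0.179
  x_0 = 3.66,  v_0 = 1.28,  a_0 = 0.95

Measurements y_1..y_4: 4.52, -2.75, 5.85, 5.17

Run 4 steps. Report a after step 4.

step 1: x_pred=5.3266  r=-0.8066  x^+=4.7967  v^+=2.0861  a^+=0.6367
step 2: x_pred=7.0927  r=-9.8427  x^+=0.6261  v^+=1.4055  a^+=-3.1868
step 3: x_pred=0.5069  r=5.3431  x^+=4.0173  v^+=-0.9525  a^+=-1.1112
step 4: x_pred=2.5909  r=2.5791  x^+=4.2854  v^+=-1.6808  a^+=-0.1093

a_post = -0.1093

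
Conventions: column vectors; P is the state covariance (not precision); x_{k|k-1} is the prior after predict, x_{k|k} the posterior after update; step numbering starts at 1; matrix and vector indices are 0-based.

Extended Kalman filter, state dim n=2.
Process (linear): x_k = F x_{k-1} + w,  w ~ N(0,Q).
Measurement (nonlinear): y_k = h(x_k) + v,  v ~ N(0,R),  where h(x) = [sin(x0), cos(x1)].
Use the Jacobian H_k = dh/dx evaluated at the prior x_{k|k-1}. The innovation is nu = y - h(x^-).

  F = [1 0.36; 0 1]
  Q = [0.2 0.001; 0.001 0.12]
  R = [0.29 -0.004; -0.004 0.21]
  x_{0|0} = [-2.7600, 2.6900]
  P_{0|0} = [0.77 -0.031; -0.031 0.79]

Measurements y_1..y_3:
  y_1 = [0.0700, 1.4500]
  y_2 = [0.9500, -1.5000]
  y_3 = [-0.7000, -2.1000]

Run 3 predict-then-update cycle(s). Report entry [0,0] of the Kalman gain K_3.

K[0,0] = -0.6283

step 1: x^-=[-1.7916, 2.6900]  P^-=[1.0501 0.2544; 0.2544 0.9100]  H_jac=[-0.2190 0.0000; 0.0000 -0.4364]  S=[0.3404 0.0203; 0.0203 0.3833]  K=[-0.6605 -0.2546; -0.1022 -1.0306]  nu=[1.0457, 2.3498]  x^+=[-3.0806, 0.1614]  P^+=[0.8699 0.1165; 0.1165 0.4950]
step 2: x^-=[-3.0225, 0.1614]  P^-=[1.2179 0.2957; 0.2957 0.6150]  H_jac=[-0.9929 0.0000; 0.0000 -0.1607]  S=[1.4907 0.0432; 0.0432 0.2259]  K=[-0.8096 -0.0556; -0.1853 -0.4021]  nu=[1.0688, -2.4870]  x^+=[-3.7495, 0.9635]  P^+=[0.2362 0.0525; 0.0525 0.5209]
step 3: x^-=[-3.4027, 0.9635]  P^-=[0.5415 0.2410; 0.2410 0.6409]  H_jac=[-0.9661 0.0000; 0.0000 -0.8212]  S=[0.7955 0.1872; 0.1872 0.6421]  K=[-0.6283 -0.1250; -0.1072 -0.7883]  nu=[-0.9581, -2.6707]  x^+=[-2.4668, 3.1714]  P^+=[0.1881 0.0289; 0.0289 0.2011]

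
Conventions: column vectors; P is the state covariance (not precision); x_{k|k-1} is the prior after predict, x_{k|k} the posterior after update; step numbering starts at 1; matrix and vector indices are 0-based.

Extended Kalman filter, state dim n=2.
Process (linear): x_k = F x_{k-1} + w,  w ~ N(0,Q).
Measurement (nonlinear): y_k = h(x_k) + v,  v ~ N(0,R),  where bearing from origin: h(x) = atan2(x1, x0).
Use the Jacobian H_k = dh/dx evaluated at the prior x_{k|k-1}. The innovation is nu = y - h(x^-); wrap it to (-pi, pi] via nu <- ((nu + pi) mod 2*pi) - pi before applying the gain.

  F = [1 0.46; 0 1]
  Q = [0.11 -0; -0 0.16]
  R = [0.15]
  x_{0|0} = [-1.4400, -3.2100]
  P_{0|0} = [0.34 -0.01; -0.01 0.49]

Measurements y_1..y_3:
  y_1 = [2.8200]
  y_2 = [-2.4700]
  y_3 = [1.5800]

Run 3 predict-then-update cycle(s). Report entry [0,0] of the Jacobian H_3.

H_jac[0,0] = 0.0663

step 1: x^-=[-2.9166, -3.2100]  P^-=[0.5445 0.2154; 0.2154 0.6500]  H_jac=[0.1706 -0.1551]  S=[0.1701]  K=[0.3499; -0.3764]  nu=[-1.1548]  x^+=[-3.3207, -2.7753]  P^+=[0.5237 0.2378; 0.2378 0.6259]
step 2: x^-=[-4.5973, -2.7753]  P^-=[0.9849 0.5257; 0.5257 0.7859]  H_jac=[0.0962 -0.1594]  S=[0.1630]  K=[0.0673; -0.4584]  nu=[0.1285]  x^+=[-4.5887, -2.8342]  P^+=[0.9841 0.5307; 0.5307 0.7517]
step 3: x^-=[-5.8924, -2.8342]  P^-=[1.7415 0.8765; 0.8765 0.9117]  H_jac=[0.0663 -0.1378]  S=[0.1590]  K=[-0.0337; -0.4249]  nu=[-2.0099]  x^+=[-5.8246, -1.9801]  P^+=[1.7413 0.8742; 0.8742 0.8830]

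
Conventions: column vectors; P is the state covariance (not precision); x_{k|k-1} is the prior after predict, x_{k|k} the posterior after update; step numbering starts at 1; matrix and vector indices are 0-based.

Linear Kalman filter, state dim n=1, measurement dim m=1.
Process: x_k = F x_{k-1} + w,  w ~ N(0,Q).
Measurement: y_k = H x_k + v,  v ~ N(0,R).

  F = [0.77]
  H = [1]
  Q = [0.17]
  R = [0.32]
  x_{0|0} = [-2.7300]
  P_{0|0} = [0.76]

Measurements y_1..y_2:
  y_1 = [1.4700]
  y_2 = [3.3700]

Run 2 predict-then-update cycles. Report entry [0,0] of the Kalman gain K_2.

K[0,0] = 0.4798

step 1: x^-=[-2.1021]  P^-=[0.6206]  S=[0.9406]  K=[0.6598]  nu=[3.5721]  x^+=[0.2547]  P^+=[0.2111]
step 2: x^-=[0.1962]  P^-=[0.2952]  S=[0.6152]  K=[0.4798]  nu=[3.1738]  x^+=[1.7191]  P^+=[0.1535]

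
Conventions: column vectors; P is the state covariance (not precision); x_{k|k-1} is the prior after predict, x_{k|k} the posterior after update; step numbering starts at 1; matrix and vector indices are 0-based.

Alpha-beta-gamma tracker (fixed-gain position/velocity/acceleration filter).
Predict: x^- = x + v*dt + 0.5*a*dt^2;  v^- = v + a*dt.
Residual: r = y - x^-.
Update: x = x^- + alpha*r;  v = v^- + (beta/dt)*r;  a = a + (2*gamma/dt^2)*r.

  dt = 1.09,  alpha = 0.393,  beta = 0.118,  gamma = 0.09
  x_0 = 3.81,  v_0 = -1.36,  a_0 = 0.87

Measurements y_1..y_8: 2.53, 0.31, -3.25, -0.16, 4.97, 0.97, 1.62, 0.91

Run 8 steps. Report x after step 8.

step 1: x_pred=2.8444  r=-0.3144  x^+=2.7209  v^+=-0.4457  a^+=0.8224
step 2: x_pred=2.7235  r=-2.4135  x^+=1.7750  v^+=0.1894  a^+=0.4567
step 3: x_pred=2.2527  r=-5.5027  x^+=0.0901  v^+=0.0915  a^+=-0.3770
step 4: x_pred=-0.0341  r=-0.1259  x^+=-0.0836  v^+=-0.3331  a^+=-0.3960
step 5: x_pred=-0.6819  r=5.6519  x^+=1.5393  v^+=-0.1529  a^+=0.4602
step 6: x_pred=1.6461  r=-0.6761  x^+=1.3804  v^+=0.2756  a^+=0.3578
step 7: x_pred=1.8933  r=-0.2733  x^+=1.7859  v^+=0.6360  a^+=0.3164
step 8: x_pred=2.6671  r=-1.7571  x^+=1.9766  v^+=0.7907  a^+=0.0502

x_post = 1.9766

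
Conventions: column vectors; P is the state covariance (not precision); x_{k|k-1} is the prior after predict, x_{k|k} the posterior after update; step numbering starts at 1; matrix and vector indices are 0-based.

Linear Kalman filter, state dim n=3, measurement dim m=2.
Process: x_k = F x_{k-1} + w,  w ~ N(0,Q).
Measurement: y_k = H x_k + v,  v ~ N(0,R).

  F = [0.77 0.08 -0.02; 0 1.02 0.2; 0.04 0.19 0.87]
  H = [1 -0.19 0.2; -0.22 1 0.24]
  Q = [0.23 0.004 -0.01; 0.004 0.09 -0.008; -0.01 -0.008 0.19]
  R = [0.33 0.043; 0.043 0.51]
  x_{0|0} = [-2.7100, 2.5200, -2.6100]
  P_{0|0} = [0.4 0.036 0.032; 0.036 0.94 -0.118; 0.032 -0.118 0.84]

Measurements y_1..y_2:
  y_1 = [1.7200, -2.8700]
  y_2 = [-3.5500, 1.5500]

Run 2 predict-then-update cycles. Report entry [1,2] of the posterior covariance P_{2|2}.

step 1: x^-=[-1.8329, 2.0484, -1.9003]  P^-=[0.4773 0.1111 0.0210; 0.1111 1.0534 0.2129; 0.0210 0.2129 0.8241]  S=[0.8284 -0.0699; -0.0699 1.6851]  K=[0.5584 0.0298; -0.0021 0.6409; 0.1966 0.2491]  nu=[4.3222, -4.8656]  x^+=[0.4357, -1.0788, -2.2628]  P^+=[0.2199 0.1049 -0.0722; 0.1049 0.3611 -0.0471; -0.0722 -0.0471 0.6944]
step 2: x^-=[0.2944, -1.5529, -2.1562]  P^-=[0.3783 0.1022 -0.0456; 0.1022 0.4743 0.1430; -0.0456 0.1430 0.7100]  S=[0.6859 0.0233; 0.0233 1.0720]  K=[0.5101 -0.0036; 0.0439 0.4525; 0.0908 0.2997]  nu=[-3.7082, 3.6851]  x^+=[-1.6104, -0.0479, -1.3884]  P^+=[0.1999 0.0832 -0.0797; 0.0832 0.2525 -0.0064; -0.0797 -0.0064 0.6068]

P_post[1,2] = -0.0064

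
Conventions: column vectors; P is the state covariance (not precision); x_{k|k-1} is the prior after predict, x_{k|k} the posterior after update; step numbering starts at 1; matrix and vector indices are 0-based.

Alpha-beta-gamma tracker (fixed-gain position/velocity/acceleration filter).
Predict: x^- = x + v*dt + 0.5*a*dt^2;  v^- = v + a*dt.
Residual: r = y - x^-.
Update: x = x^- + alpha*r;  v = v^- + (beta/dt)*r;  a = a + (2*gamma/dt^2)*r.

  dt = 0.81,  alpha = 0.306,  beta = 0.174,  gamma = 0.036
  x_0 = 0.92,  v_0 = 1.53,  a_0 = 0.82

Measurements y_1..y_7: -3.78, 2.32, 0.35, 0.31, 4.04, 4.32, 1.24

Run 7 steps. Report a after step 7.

a_post = -0.2613

step 1: x_pred=2.4283  r=-6.2083  x^+=0.5286  v^+=0.8606  a^+=0.1387
step 2: x_pred=1.2711  r=1.0489  x^+=1.5921  v^+=1.1982  a^+=0.2538
step 3: x_pred=2.6459  r=-2.2959  x^+=1.9434  v^+=0.9106  a^+=0.0019
step 4: x_pred=2.6816  r=-2.3716  x^+=1.9559  v^+=0.4027  a^+=-0.2584
step 5: x_pred=2.1973  r=1.8427  x^+=2.7611  v^+=0.5892  a^+=-0.0562
step 6: x_pred=3.2200  r=1.1000  x^+=3.5566  v^+=0.7800  a^+=0.0645
step 7: x_pred=4.2096  r=-2.9696  x^+=3.3009  v^+=0.1944  a^+=-0.2613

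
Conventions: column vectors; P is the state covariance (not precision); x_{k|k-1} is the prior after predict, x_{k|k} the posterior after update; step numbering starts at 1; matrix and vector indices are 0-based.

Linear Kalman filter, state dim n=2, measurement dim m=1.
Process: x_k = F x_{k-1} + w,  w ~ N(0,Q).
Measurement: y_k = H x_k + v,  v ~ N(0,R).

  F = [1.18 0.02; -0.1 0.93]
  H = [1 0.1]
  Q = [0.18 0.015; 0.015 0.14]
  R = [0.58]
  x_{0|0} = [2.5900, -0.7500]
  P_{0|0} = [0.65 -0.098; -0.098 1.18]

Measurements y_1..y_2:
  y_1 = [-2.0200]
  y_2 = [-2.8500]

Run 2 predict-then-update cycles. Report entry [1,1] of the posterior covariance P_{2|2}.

step 1: x^-=[3.0412, -0.9565]  P^-=[1.0809 -0.1471; -0.1471 1.1853]  S=[1.6433]  K=[0.6488; -0.0174]  nu=[-4.9655]  x^+=[-0.1804, -0.8702]  P^+=[0.3892 -0.1286; -0.1286 1.1848]
step 2: x^-=[-0.2303, -0.7912]  P^-=[0.7163 -0.1497; -0.1497 1.1925]  S=[1.2783]  K=[0.5486; -0.0238]  nu=[-2.5406]  x^+=[-1.6242, -0.7307]  P^+=[0.3315 -0.1330; -0.1330 1.1918]

P_post[1,1] = 1.1918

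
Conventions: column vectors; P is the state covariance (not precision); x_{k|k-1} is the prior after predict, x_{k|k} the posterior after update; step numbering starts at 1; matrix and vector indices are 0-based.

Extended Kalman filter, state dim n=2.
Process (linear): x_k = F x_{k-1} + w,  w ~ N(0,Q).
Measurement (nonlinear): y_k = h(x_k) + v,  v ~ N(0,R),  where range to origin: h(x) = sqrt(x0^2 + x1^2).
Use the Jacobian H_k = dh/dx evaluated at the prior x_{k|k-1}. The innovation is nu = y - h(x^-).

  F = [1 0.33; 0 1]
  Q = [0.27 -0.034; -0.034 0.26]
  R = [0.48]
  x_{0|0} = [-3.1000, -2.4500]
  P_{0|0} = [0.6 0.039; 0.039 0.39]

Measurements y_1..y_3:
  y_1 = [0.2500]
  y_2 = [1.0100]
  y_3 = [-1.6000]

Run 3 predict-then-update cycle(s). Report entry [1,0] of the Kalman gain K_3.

K[1,0] = -0.3328

step 1: x^-=[-3.9085, -2.4500]  P^-=[0.9382 0.1337; 0.1337 0.6500]  H_jac=[-0.8473 -0.5311]  S=[1.4572]  K=[-0.5942; -0.3146]  nu=[-4.3629]  x^+=[-1.3159, -1.0772]  P^+=[0.4236 -0.1388; -0.1388 0.5057]
step 2: x^-=[-1.6714, -1.0772]  P^-=[0.6571 -0.0059; -0.0059 0.7657]  H_jac=[-0.8405 -0.5417]  S=[1.1636]  K=[-0.4719; -0.3523]  nu=[-0.9785]  x^+=[-1.2096, -0.7326]  P^+=[0.3980 -0.1993; -0.1993 0.6213]
step 3: x^-=[-1.4514, -0.7326]  P^-=[0.6041 -0.0283; -0.0283 0.8813]  H_jac=[-0.8927 -0.4506]  S=[1.1176]  K=[-0.4711; -0.3328]  nu=[-3.2258]  x^+=[0.0683, 0.3408]  P^+=[0.3560 -0.2035; -0.2035 0.7576]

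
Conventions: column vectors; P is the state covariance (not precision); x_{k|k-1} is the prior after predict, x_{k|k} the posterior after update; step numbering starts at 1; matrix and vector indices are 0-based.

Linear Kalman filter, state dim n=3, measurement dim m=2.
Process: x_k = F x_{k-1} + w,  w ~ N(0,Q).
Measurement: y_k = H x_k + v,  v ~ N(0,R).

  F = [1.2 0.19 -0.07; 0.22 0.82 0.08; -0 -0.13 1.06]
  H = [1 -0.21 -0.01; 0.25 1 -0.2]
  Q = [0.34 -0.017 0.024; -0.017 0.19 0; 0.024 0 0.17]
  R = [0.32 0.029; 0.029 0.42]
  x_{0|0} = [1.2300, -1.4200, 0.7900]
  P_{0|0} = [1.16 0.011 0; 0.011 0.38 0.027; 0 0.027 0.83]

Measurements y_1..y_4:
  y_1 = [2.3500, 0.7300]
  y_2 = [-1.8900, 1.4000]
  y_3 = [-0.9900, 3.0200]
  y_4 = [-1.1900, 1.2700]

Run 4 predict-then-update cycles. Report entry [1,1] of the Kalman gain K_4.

step 1: x^-=[1.1509, -0.8306, 1.0220]  P^-=[2.0325 0.3539 -0.0430; 0.3539 0.5145 0.0527; -0.0430 0.0527 1.1016]  S=[2.2277 0.7770; 0.7770 1.2657]  K=[0.8134 0.1885; -0.0676 0.5095; 0.0253 -0.1564]  nu=[1.0349, 1.4773]  x^+=[2.2712, -0.1478, 0.8171]  P^+=[0.2752 0.0427 0.0436; 0.0427 0.2292 0.1392; 0.0436 0.1392 1.0753]
step 2: x^-=[2.6401, 0.4438, 0.8854]  P^-=[0.7582 0.1267 0.0166; 0.1267 0.3995 0.1952; 0.0166 0.1952 1.3437]  S=[1.0432 0.2603; 0.2603 0.9043]  K=[0.6623 0.1554; -0.0744 0.4551; -0.0185 -0.0714]  nu=[-4.4281, 0.4732]  x^+=[-0.2192, 0.9884, 0.9333]  P^+=[0.2251 0.0387 0.0524; 0.0387 0.2241 0.2240; 0.0524 0.2240 1.3381]
step 3: x^-=[-0.1406, 0.8369, 0.8608]  P^-=[0.6817 0.1043 0.0270; 0.1043 0.4053 0.2931; 0.0270 0.2931 1.6155]  S=[0.9766 0.2203; 0.2203 0.8648]  K=[0.6419 0.1479; -0.0855 0.4529; -0.0486 -0.0145]  nu=[-0.6650, 2.3904]  x^+=[-0.2139, 1.9763, 0.8584]  P^+=[0.2185 0.0387 0.0630; 0.0387 0.2379 0.2993; 0.0630 0.2993 1.6127]
step 4: x^-=[0.0587, 1.6422, 0.6530]  P^-=[0.6702 0.1009 0.0355; 0.1009 0.4263 0.3820; 0.0355 0.3820 1.9036]  S=[0.9677 0.2114; 0.2114 0.8584]  K=[0.6381 0.1472; -0.0927 0.4598; -0.0723 0.0297]  nu=[-0.8974, -0.2563]  x^+=[-0.5516, 1.6075, 0.7103]  P^+=[0.2178 0.0408 0.0747; 0.0408 0.2545 0.3714; 0.0747 0.3714 1.8987]

K[1,1] = 0.4598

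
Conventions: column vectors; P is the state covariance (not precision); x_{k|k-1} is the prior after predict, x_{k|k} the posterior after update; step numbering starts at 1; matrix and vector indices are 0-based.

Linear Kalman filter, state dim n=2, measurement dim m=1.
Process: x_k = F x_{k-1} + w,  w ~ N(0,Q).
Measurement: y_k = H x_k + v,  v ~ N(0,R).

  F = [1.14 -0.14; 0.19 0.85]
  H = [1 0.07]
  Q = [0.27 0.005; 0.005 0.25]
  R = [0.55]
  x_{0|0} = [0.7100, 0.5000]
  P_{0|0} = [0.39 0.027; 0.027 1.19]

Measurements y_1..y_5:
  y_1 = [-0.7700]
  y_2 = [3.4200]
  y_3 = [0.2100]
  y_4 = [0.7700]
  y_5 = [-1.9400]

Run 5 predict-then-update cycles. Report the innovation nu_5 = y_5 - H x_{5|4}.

innov = [-2.8486]

step 1: x^-=[0.7394, 0.5599]  P^-=[0.7915 -0.0267; -0.0267 1.1326]  S=[1.3434]  K=[0.5878; 0.0391]  nu=[-1.5486]  x^+=[-0.1709, 0.4993]  P^+=[0.3273 -0.0576; -0.0576 1.1305]
step 2: x^-=[-0.2648, 0.3919]  P^-=[0.7360 -0.1129; -0.1129 1.0600]  S=[1.2753]  K=[0.5709; -0.0304]  nu=[3.6573]  x^+=[1.8231, 0.2809]  P^+=[0.3203 -0.0908; -0.0908 1.0588]
step 3: x^-=[2.0390, 0.5851]  P^-=[0.7360 -0.1372; -0.1372 0.9972]  S=[1.2717]  K=[0.5712; -0.0530]  nu=[-1.8700]  x^+=[0.9708, 0.6842]  P^+=[0.3211 -0.0987; -0.0987 0.9937]
step 4: x^-=[1.0110, 0.7661]  P^-=[0.7383 -0.1367; -0.1367 0.9476]  S=[1.2738]  K=[0.5721; -0.0553]  nu=[-0.2946]  x^+=[0.8424, 0.7823]  P^+=[0.3214 -0.0965; -0.0965 0.9437]
step 5: x^-=[0.8508, 0.8251]  P^-=[0.7370 -0.1286; -0.1286 0.9123]  S=[1.2734]  K=[0.5717; -0.0508]  nu=[-2.8486]  x^+=[-0.7776, 0.9698]  P^+=[0.3208 -0.0916; -0.0916 0.9090]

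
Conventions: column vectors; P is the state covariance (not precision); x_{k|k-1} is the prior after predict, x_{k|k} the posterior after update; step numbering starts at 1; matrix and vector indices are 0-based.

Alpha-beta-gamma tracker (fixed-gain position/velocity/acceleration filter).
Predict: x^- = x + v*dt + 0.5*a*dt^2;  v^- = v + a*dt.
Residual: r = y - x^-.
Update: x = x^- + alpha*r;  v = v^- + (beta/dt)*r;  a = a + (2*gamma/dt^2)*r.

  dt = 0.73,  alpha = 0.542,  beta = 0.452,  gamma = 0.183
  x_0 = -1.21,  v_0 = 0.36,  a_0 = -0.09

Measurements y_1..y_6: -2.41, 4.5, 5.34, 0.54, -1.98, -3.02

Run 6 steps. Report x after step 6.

x_post = -3.1504

step 1: x_pred=-0.9712  r=-1.4388  x^+=-1.7510  v^+=-0.5966  a^+=-1.0782
step 2: x_pred=-2.4738  r=6.9738  x^+=1.3060  v^+=2.9344  a^+=3.7115
step 3: x_pred=4.4370  r=0.9030  x^+=4.9264  v^+=6.2029  a^+=4.3317
step 4: x_pred=10.6087  r=-10.0687  x^+=5.1515  v^+=3.1307  a^+=-2.5836
step 5: x_pred=6.7484  r=-8.7284  x^+=2.0176  v^+=-4.1598  a^+=-8.5784
step 6: x_pred=-3.3047  r=0.2847  x^+=-3.1504  v^+=-10.2457  a^+=-8.3828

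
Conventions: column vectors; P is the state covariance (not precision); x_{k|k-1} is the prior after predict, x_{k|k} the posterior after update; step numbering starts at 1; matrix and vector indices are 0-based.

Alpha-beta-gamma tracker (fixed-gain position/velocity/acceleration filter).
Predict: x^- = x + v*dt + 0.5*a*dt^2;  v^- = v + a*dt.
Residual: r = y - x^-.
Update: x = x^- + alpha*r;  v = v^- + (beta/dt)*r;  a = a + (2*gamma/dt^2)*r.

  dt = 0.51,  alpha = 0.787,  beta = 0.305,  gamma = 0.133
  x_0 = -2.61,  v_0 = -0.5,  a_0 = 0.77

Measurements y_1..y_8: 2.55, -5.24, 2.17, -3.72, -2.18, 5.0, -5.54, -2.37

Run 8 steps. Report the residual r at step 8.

step 1: x_pred=-2.7649  r=5.3149  x^+=1.4179  v^+=3.0712  a^+=6.2054
step 2: x_pred=3.7913  r=-9.0313  x^+=-3.3163  v^+=0.8349  a^+=-3.0307
step 3: x_pred=-3.2847  r=5.4547  x^+=1.0082  v^+=2.5514  a^+=2.5477
step 4: x_pred=2.6407  r=-6.3607  x^+=-2.3652  v^+=0.0468  a^+=-3.9573
step 5: x_pred=-2.8560  r=0.6760  x^+=-2.3240  v^+=-1.5672  a^+=-3.2660
step 6: x_pred=-3.5480  r=8.5480  x^+=3.1793  v^+=1.8792  a^+=5.4759
step 7: x_pred=4.8498  r=-10.3898  x^+=-3.3270  v^+=-1.5416  a^+=-5.1496
step 8: x_pred=-4.7829  r=2.4129  x^+=-2.8839  v^+=-2.7249  a^+=-2.6820

resid = 2.4129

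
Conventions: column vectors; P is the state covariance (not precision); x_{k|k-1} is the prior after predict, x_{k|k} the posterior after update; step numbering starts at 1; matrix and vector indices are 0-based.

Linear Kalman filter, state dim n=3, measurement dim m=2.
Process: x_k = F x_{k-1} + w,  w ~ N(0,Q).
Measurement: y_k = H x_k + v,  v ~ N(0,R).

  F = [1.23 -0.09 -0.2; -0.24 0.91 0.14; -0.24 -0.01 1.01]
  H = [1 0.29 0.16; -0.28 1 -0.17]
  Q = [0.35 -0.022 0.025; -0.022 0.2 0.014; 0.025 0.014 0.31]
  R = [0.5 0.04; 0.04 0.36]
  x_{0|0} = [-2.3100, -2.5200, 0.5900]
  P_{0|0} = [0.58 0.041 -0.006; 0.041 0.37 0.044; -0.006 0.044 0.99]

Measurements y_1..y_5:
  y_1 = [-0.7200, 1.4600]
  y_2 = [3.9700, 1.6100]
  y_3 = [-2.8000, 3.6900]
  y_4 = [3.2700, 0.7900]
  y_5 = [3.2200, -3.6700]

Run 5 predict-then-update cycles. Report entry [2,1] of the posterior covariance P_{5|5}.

step 1: x^-=[-2.7325, -1.6562, 1.1755]  P^-=[1.2655 -0.2143 -0.3571; -0.2143 0.5529 0.2172; -0.3571 0.2172 1.3556]  S=[1.6283 -0.2871; -0.2871 1.0635]  K=[0.6507 -0.3020; 0.0878 0.5653; -0.0347 0.0722]  nu=[2.3047, 2.5509]  x^+=[-2.0032, -0.0116, 1.2797]  P^+=[0.3663 -0.0279 -0.2807; -0.0279 0.2290 0.1749; -0.2807 0.1749 1.3466]
step 2: x^-=[-2.7189, 0.6494, 1.7734]  P^-=[1.1104 -0.3142 -0.7329; -0.3142 0.5127 0.4675; -0.7329 0.4675 1.8372]  S=[1.3272 -0.2517; -0.2517 0.9601]  K=[0.6112 -0.3611; 0.0364 0.5524; -0.1656 0.3319]  nu=[6.2168, 0.5008]  x^+=[0.8998, 1.1524, 0.9099]  P^+=[0.3784 -0.0706 -0.4174; -0.0706 0.2281 0.2794; -0.4174 0.2794 1.6674]
step 3: x^-=[0.8211, 0.9601, 0.6915]  P^-=[1.2220 -0.4258 -0.9873; -0.4258 0.5734 0.6564; -0.9873 0.6564 2.2290]  S=[1.3253 -0.3030; -0.3030 1.0150]  K=[0.6166 -0.4072; 0.0154 0.5771; -0.2227 0.4792]  nu=[-4.0101, 3.0773]  x^+=[-2.9047, 2.6744, 3.0592]  P^+=[0.3977 -0.0939 -0.4903; -0.0939 0.2405 0.3435; -0.4903 0.3435 1.8656]
step 4: x^-=[-4.4253, 3.5592, 3.7602]  P^-=[1.3026 -0.4933 -1.1330; -0.4933 0.6201 0.7693; -1.1330 0.7693 2.4663]  S=[1.3406 -0.3367; -0.3367 1.0603]  K=[0.6217 -0.4302; 0.0072 0.5940; -0.2459 0.5513]  nu=[6.0615, -3.3690]  x^+=[0.7923, 1.6014, 0.4121]  P^+=[0.4082 -0.1050 -0.5256; -0.1050 0.2488 0.3766; -0.5256 0.3766 1.9717]
step 5: x^-=[0.7480, 1.3248, 0.2101]  P^-=[1.3439 -0.5270 -1.2062; -0.5270 0.6453 0.8274; -1.2062 0.8274 2.5916]  S=[1.3496 -0.3531; -0.3531 1.0845]  K=[0.6242 -0.4405; 0.0040 0.6027; -0.2557 0.5849]  nu=[2.0542, -4.7497]  x^+=[4.1227, -1.5295, -3.0932]  P^+=[0.4133 -0.1102 -0.5427; -0.1102 0.2531 0.3929; -0.5427 0.3929 2.0267]

P_post[2,1] = 0.3929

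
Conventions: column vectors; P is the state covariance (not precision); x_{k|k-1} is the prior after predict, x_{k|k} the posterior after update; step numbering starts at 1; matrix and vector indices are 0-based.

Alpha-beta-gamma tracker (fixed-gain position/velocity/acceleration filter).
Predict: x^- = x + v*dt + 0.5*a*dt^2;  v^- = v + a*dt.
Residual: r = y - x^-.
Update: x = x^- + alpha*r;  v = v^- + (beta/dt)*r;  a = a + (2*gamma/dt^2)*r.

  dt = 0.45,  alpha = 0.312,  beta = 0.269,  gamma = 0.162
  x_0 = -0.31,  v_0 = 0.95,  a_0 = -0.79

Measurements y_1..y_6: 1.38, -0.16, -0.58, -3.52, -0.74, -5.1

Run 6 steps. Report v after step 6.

step 1: x_pred=0.0375  r=1.3425  x^+=0.4564  v^+=1.3970  a^+=1.3580
step 2: x_pred=1.2225  r=-1.3825  x^+=0.7912  v^+=1.1817  a^+=-0.8540
step 3: x_pred=1.2364  r=-1.8164  x^+=0.6697  v^+=-0.2885  a^+=-3.7604
step 4: x_pred=0.1592  r=-3.6792  x^+=-0.9887  v^+=-4.1800  a^+=-9.6470
step 5: x_pred=-3.8465  r=3.1065  x^+=-2.8773  v^+=-6.6641  a^+=-4.6766
step 6: x_pred=-6.3496  r=1.2496  x^+=-5.9598  v^+=-8.0216  a^+=-2.6772

v_post = -8.0216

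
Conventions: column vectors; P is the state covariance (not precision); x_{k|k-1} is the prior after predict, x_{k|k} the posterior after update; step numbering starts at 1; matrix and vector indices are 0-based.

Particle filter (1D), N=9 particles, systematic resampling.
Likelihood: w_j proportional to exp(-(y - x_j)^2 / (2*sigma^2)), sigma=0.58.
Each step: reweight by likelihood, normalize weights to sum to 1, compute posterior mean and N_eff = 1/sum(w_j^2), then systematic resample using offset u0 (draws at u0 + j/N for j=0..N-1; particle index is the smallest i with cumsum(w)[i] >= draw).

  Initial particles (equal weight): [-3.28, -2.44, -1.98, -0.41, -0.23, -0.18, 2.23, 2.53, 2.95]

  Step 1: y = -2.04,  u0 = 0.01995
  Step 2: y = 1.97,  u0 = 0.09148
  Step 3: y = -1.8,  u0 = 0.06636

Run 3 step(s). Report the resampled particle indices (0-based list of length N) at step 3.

step 1: w=[0.0531, 0.4111, 0.5187, 0.0101, 0.0040, 0.0030, 0.0000, 0.0000, 0.0000]  mean=-2.2098  Neff=2.2674  idx=[0, 1, 1, 1, 2, 2, 2, 2, 2]
step 2: w=[0.0000, 0.0007, 0.0007, 0.0007, 0.1996, 0.1996, 0.1996, 0.1996, 0.1996]  mean=-1.9809  Neff=5.0197  idx=[4, 5, 5, 6, 6, 7, 7, 8, 8]
step 3: w=[0.1111, 0.1111, 0.1111, 0.1111, 0.1111, 0.1111, 0.1111, 0.1111, 0.1111]  mean=-1.9800  Neff=9.0000  idx=[0, 1, 2, 3, 4, 5, 6, 7, 8]

resampled_idx = [0, 1, 2, 3, 4, 5, 6, 7, 8]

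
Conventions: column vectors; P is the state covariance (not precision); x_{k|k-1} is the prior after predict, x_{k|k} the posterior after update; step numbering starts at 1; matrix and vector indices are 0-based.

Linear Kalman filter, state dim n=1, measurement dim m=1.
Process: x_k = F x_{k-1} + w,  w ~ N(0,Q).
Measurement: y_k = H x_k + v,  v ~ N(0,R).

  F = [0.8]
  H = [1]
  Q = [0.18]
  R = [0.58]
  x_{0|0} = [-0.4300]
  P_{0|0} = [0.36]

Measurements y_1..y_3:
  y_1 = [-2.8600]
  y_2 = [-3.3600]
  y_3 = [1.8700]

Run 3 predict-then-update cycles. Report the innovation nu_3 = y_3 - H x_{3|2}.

innov = [3.4152]

step 1: x^-=[-0.3440]  P^-=[0.4104]  S=[0.9904]  K=[0.4144]  nu=[-2.5160]  x^+=[-1.3866]  P^+=[0.2403]
step 2: x^-=[-1.1093]  P^-=[0.3338]  S=[0.9138]  K=[0.3653]  nu=[-2.2507]  x^+=[-1.9315]  P^+=[0.2119]
step 3: x^-=[-1.5452]  P^-=[0.3156]  S=[0.8956]  K=[0.3524]  nu=[3.4152]  x^+=[-0.3417]  P^+=[0.2044]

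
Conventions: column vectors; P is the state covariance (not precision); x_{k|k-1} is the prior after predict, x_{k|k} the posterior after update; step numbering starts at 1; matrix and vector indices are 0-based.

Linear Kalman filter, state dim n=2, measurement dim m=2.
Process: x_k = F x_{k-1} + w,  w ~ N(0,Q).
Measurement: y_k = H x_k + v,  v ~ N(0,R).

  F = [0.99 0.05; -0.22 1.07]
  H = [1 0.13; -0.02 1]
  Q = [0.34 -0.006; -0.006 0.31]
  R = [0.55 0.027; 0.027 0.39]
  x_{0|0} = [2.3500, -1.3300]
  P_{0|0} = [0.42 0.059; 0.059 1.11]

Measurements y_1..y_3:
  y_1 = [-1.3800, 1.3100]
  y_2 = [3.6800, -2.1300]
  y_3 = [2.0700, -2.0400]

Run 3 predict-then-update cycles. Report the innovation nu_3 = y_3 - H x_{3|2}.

step 1: x^-=[2.2600, -1.9401]  P^-=[0.7603 0.0238; 0.0238 1.5734]  S=[1.3430 0.2400; 0.2400 1.9627]  K=[0.5803 -0.0666; 0.0274 0.7980]  nu=[-3.3878, 3.2953]  x^+=[0.0746, 0.5970]  P^+=[0.3179 -0.0040; -0.0040 0.3119]
step 2: x^-=[0.1037, 0.6224]  P^-=[0.6519 -0.0627; -0.0627 0.6843]  S=[1.1972 0.0404; 0.0404 1.0771]  K=[0.5408 -0.0906; 0.0005 0.6365]  nu=[3.4954, -2.7503]  x^+=[2.2432, -1.1265]  P^+=[0.2969 -0.0148; -0.0148 0.2479]
step 3: x^-=[2.1644, -1.6989]  P^-=[0.6302 -0.0729; -0.0729 0.6152]  S=[1.1716 0.0217; 0.0217 1.0084]  K=[0.5316 -0.0962; -0.0053 0.6117]  nu=[0.1264, -0.2978]  x^+=[2.2603, -1.8817]  P^+=[0.2920 -0.0173; -0.0173 0.2381]

innov = [0.1264, -0.2978]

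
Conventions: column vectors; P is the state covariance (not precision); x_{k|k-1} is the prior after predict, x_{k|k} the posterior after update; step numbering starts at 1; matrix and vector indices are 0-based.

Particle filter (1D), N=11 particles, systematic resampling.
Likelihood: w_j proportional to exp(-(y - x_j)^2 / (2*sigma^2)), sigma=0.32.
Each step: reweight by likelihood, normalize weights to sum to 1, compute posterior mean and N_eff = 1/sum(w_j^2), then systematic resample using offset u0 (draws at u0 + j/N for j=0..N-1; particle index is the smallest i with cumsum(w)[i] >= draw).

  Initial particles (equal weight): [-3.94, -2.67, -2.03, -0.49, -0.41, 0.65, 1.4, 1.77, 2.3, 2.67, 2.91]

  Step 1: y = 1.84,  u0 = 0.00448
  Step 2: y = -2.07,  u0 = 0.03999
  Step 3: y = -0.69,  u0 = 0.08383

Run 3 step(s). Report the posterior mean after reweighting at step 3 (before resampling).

step 1: w=[0.0000, 0.0000, 0.0000, 0.0000, 0.0000, 0.0006, 0.2208, 0.5547, 0.2022, 0.0197, 0.0021]  mean=1.8150  Neff=2.5144  idx=[6, 6, 6, 7, 7, 7, 7, 7, 7, 8, 8]
step 2: w=[0.3333, 0.3333, 0.3333, 0.0000, 0.0000, 0.0000, 0.0000, 0.0000, 0.0000, 0.0000, 0.0000]  mean=1.4000  Neff=3.0000  idx=[0, 0, 0, 0, 1, 1, 1, 2, 2, 2, 2]
step 3: w=[0.0909, 0.0909, 0.0909, 0.0909, 0.0909, 0.0909, 0.0909, 0.0909, 0.0909, 0.0909, 0.0909]  mean=1.4000  Neff=11.0000  idx=[0, 1, 2, 3, 4, 5, 6, 7, 8, 9, 10]

post_mean = 1.4000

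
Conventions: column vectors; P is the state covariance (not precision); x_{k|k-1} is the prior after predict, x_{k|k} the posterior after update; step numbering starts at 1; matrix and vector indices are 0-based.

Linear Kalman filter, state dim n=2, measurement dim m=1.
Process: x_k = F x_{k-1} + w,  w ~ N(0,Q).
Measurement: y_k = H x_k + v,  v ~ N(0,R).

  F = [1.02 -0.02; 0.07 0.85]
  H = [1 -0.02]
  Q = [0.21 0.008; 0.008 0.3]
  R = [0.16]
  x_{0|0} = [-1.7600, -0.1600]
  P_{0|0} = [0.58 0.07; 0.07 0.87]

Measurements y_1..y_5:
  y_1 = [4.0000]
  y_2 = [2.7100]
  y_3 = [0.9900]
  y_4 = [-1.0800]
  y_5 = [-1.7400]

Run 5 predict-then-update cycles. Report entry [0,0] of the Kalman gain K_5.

step 1: x^-=[-1.7920, -0.2592]  P^-=[0.8109 0.0952; 0.0952 0.9397]  S=[0.9675]  K=[0.8362; 0.0790]  nu=[5.7868]  x^+=[3.0470, 0.1979]  P^+=[0.1344 0.0313; 0.0313 0.9337]
step 2: x^-=[3.1039, 0.3815]  P^-=[0.3489 0.0288; 0.0288 0.9790]  S=[0.5082]  K=[0.6855; 0.0182]  nu=[-0.3863]  x^+=[2.8391, 0.3745]  P^+=[0.1101 0.0225; 0.0225 0.9788]
step 3: x^-=[2.8884, 0.5170]  P^-=[0.3241 0.0187; 0.0187 1.0104]  S=[0.4837]  K=[0.6692; -0.0031]  nu=[-1.8881]  x^+=[1.6250, 0.5230]  P^+=[0.1075 0.0197; 0.0197 1.0104]
step 4: x^-=[1.6470, 0.5583]  P^-=[0.3214 0.0156; 0.0156 1.0329]  S=[0.4812]  K=[0.6673; -0.0106]  nu=[-2.7159]  x^+=[-0.1652, 0.5871]  P^+=[0.1071 0.0190; 0.0190 1.0328]
step 5: x^-=[-0.1803, 0.4874]  P^-=[0.3211 0.0145; 0.0145 1.0490]  S=[0.4810]  K=[0.6671; -0.0135]  nu=[-1.5500]  x^+=[-1.2142, 0.5083]  P^+=[0.1071 0.0188; 0.0188 1.0489]

K[0,0] = 0.6671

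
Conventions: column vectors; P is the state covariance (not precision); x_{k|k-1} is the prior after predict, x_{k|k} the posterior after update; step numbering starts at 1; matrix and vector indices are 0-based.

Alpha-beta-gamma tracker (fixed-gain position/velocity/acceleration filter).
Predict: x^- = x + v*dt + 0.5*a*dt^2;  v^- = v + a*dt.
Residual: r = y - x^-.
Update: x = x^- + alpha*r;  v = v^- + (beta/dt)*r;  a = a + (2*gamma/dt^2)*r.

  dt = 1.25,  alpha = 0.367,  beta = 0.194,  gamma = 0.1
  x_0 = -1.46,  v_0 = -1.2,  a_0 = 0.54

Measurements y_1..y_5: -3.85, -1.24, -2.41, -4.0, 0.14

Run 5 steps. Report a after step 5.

step 1: x_pred=-2.5381  r=-1.3119  x^+=-3.0196  v^+=-0.7286  a^+=0.3721
step 2: x_pred=-3.6396  r=2.3996  x^+=-2.7590  v^+=0.1089  a^+=0.6792
step 3: x_pred=-2.0922  r=-0.3178  x^+=-2.2088  v^+=0.9086  a^+=0.6386
step 4: x_pred=-0.5741  r=-3.4259  x^+=-1.8314  v^+=1.1751  a^+=0.2000
step 5: x_pred=-0.2062  r=0.3462  x^+=-0.0792  v^+=1.4789  a^+=0.2444

a_post = 0.2444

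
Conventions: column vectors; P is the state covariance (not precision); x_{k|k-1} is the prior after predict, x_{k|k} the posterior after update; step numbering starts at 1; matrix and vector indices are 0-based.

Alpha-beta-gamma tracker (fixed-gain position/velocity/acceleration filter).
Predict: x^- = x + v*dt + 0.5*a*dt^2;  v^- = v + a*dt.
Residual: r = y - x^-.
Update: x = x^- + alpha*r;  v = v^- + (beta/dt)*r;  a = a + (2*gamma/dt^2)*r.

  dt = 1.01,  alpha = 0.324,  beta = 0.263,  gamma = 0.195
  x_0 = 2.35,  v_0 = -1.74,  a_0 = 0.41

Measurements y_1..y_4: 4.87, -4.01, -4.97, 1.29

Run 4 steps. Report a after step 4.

a_post = -0.2722

step 1: x_pred=0.8017  r=4.0683  x^+=2.1198  v^+=-0.2665  a^+=1.9654
step 2: x_pred=2.8531  r=-6.8631  x^+=0.6294  v^+=-0.0686  a^+=-0.6585
step 3: x_pred=0.2243  r=-5.1943  x^+=-1.4587  v^+=-2.0863  a^+=-2.6443
step 4: x_pred=-4.9146  r=6.2046  x^+=-2.9043  v^+=-3.1414  a^+=-0.2722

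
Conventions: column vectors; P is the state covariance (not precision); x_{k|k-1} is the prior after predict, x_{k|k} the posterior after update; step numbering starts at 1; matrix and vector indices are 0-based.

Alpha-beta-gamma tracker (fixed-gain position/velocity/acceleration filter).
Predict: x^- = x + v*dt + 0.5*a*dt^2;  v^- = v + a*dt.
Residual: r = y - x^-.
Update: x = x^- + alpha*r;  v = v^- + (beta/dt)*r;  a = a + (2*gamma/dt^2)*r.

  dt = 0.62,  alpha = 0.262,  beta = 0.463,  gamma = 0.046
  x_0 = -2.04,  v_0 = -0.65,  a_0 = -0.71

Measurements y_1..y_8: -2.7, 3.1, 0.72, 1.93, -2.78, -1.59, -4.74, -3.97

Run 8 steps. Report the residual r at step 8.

step 1: x_pred=-2.5795  r=-0.1205  x^+=-2.6110  v^+=-1.1802  a^+=-0.7388
step 2: x_pred=-3.4848  r=6.5848  x^+=-1.7596  v^+=3.2790  a^+=0.8371
step 3: x_pred=0.4343  r=0.2857  x^+=0.5092  v^+=4.0114  a^+=0.9055
step 4: x_pred=3.1703  r=-1.2403  x^+=2.8453  v^+=3.6466  a^+=0.6086
step 5: x_pred=5.2232  r=-8.0032  x^+=3.1263  v^+=-1.9526  a^+=-1.3068
step 6: x_pred=1.6646  r=-3.2546  x^+=0.8119  v^+=-5.1933  a^+=-2.0857
step 7: x_pred=-2.8088  r=-1.9312  x^+=-3.3148  v^+=-7.9285  a^+=-2.5479
step 8: x_pred=-8.7202  r=4.7502  x^+=-7.4756  v^+=-5.9609  a^+=-1.4110

resid = 4.7502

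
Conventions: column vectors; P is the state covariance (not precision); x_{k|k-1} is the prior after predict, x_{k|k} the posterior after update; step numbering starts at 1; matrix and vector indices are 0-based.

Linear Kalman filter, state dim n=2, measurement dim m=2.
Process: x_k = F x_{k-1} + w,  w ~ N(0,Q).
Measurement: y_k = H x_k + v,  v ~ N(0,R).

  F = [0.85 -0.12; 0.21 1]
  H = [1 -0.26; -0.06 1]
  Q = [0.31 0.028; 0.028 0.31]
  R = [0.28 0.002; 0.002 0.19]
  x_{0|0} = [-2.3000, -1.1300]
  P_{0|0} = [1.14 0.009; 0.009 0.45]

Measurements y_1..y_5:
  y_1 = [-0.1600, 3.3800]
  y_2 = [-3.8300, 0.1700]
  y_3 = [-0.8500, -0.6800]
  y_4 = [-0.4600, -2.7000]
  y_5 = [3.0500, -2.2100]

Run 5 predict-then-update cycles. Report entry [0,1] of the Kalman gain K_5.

K[0,1] = 0.1395

step 1: x^-=[-1.8194, -1.6130]  P^-=[1.1383 0.1849; 0.1849 0.8141]  S=[1.3772 -0.0902; -0.0902 0.9860]  K=[0.8042 0.1918; 0.0341 0.8175]  nu=[1.2400, 4.8838]  x^+=[0.1146, 2.4219]  P^+=[0.2392 0.0524; 0.0524 0.1585]
step 2: x^-=[-0.1932, 2.4459]  P^-=[0.4744 0.0949; 0.0949 0.5011]  S=[0.7389 -0.0604; -0.0604 0.6814]  K=[0.6211 0.1525; 0.0116 0.7280]  nu=[-3.0008, -2.2875]  x^+=[-2.4059, 0.7457]  P^+=[0.1850 0.0413; 0.0413 0.1408]
step 3: x^-=[-2.1345, 0.2405]  P^-=[0.4372 0.0782; 0.0782 0.4763]  S=[0.7088 -0.0687; -0.0687 0.6585]  K=[0.6019 0.1417; 0.0050 0.7167]  nu=[1.3470, -1.0486]  x^+=[-1.4722, -0.5043]  P^+=[0.1789 0.0389; 0.0389 0.1385]
step 4: x^-=[-1.1909, -0.8134]  P^-=[0.4333 0.0754; 0.0754 0.4727]  S=[0.7061 -0.0704; -0.0704 0.6552]  K=[0.5999 0.1398; 0.0039 0.7150]  nu=[0.5194, -1.9580]  x^+=[-1.1530, -2.2113]  P^+=[0.1782 0.0384; 0.0384 0.1382]
step 5: x^-=[-0.7147, -2.4535]  P^-=[0.4329 0.0749; 0.0749 0.4722]  S=[0.7059 -0.0706; -0.0706 0.6547]  K=[0.5997 0.1395; 0.0038 0.7147]  nu=[3.1268, 0.2006]  x^+=[1.1883, -2.2983]  P^+=[0.1782 0.0384; 0.0384 0.1381]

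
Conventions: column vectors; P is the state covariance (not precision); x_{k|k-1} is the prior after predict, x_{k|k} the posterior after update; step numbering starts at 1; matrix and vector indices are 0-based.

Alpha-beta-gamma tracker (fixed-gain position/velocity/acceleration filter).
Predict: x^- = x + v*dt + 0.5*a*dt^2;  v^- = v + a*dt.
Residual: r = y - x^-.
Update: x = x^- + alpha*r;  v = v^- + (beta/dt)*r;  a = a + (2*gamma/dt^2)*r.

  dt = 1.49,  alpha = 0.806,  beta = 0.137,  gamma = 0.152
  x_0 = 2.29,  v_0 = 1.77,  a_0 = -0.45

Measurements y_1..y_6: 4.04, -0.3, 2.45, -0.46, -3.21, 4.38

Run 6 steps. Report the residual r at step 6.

resid = 13.6173

step 1: x_pred=4.4278  r=-0.3878  x^+=4.1152  v^+=1.0638  a^+=-0.5031
step 2: x_pred=5.1419  r=-5.4419  x^+=0.7557  v^+=-0.1861  a^+=-1.2483
step 3: x_pred=-0.9072  r=3.3572  x^+=1.7987  v^+=-1.7374  a^+=-0.7886
step 4: x_pred=-1.6653  r=1.2053  x^+=-0.6938  v^+=-2.8015  a^+=-0.6235
step 5: x_pred=-5.5602  r=2.3502  x^+=-3.6659  v^+=-3.5144  a^+=-0.3017
step 6: x_pred=-9.2373  r=13.6173  x^+=1.7382  v^+=-2.7119  a^+=1.5629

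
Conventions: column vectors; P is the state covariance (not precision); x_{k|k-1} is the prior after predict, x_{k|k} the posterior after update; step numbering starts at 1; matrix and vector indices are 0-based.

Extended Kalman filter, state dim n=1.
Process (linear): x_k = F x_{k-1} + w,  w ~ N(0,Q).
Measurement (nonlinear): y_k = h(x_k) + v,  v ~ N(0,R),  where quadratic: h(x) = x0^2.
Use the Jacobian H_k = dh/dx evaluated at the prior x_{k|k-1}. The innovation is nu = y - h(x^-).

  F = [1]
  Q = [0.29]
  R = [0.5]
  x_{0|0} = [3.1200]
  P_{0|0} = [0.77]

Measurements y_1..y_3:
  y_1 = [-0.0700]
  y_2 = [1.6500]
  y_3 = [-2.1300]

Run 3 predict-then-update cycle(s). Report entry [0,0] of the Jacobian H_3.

step 1: x^-=[3.1200]  P^-=[1.0600]  H_jac=[6.2400]  S=[41.7739]  K=[0.1583]  nu=[-9.8044]  x^+=[1.5676]  P^+=[0.0127]
step 2: x^-=[1.5676]  P^-=[0.3027]  H_jac=[3.1352]  S=[3.4752]  K=[0.2731]  nu=[-0.8073]  x^+=[1.3471]  P^+=[0.0435]
step 3: x^-=[1.3471]  P^-=[0.3335]  H_jac=[2.6943]  S=[2.9212]  K=[0.3076]  nu=[-3.9448]  x^+=[0.1336]  P^+=[0.0571]

H_jac[0,0] = 2.6943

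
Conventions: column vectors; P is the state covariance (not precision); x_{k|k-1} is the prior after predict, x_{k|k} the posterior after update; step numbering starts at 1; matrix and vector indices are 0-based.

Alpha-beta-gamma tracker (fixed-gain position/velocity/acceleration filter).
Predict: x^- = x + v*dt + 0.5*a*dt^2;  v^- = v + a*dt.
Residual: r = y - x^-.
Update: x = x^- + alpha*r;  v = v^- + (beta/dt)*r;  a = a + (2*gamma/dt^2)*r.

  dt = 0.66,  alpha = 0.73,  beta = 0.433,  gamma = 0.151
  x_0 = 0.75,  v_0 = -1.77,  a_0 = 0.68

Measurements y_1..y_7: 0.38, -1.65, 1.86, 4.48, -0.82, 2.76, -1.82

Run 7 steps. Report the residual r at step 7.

resid = -4.6676

step 1: x_pred=-0.2701  r=0.6501  x^+=0.2045  v^+=-0.8947  a^+=1.1307
step 2: x_pred=-0.1398  r=-1.5102  x^+=-1.2422  v^+=-1.1392  a^+=0.0837
step 3: x_pred=-1.9759  r=3.8359  x^+=0.8243  v^+=1.4326  a^+=2.7431
step 4: x_pred=2.3672  r=2.1128  x^+=3.9096  v^+=4.6291  a^+=4.2079
step 5: x_pred=7.8812  r=-8.7012  x^+=1.5293  v^+=1.6977  a^+=-1.8247
step 6: x_pred=2.2524  r=0.5076  x^+=2.6230  v^+=0.8265  a^+=-1.4728
step 7: x_pred=2.8476  r=-4.6676  x^+=-0.5597  v^+=-3.2078  a^+=-4.7088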